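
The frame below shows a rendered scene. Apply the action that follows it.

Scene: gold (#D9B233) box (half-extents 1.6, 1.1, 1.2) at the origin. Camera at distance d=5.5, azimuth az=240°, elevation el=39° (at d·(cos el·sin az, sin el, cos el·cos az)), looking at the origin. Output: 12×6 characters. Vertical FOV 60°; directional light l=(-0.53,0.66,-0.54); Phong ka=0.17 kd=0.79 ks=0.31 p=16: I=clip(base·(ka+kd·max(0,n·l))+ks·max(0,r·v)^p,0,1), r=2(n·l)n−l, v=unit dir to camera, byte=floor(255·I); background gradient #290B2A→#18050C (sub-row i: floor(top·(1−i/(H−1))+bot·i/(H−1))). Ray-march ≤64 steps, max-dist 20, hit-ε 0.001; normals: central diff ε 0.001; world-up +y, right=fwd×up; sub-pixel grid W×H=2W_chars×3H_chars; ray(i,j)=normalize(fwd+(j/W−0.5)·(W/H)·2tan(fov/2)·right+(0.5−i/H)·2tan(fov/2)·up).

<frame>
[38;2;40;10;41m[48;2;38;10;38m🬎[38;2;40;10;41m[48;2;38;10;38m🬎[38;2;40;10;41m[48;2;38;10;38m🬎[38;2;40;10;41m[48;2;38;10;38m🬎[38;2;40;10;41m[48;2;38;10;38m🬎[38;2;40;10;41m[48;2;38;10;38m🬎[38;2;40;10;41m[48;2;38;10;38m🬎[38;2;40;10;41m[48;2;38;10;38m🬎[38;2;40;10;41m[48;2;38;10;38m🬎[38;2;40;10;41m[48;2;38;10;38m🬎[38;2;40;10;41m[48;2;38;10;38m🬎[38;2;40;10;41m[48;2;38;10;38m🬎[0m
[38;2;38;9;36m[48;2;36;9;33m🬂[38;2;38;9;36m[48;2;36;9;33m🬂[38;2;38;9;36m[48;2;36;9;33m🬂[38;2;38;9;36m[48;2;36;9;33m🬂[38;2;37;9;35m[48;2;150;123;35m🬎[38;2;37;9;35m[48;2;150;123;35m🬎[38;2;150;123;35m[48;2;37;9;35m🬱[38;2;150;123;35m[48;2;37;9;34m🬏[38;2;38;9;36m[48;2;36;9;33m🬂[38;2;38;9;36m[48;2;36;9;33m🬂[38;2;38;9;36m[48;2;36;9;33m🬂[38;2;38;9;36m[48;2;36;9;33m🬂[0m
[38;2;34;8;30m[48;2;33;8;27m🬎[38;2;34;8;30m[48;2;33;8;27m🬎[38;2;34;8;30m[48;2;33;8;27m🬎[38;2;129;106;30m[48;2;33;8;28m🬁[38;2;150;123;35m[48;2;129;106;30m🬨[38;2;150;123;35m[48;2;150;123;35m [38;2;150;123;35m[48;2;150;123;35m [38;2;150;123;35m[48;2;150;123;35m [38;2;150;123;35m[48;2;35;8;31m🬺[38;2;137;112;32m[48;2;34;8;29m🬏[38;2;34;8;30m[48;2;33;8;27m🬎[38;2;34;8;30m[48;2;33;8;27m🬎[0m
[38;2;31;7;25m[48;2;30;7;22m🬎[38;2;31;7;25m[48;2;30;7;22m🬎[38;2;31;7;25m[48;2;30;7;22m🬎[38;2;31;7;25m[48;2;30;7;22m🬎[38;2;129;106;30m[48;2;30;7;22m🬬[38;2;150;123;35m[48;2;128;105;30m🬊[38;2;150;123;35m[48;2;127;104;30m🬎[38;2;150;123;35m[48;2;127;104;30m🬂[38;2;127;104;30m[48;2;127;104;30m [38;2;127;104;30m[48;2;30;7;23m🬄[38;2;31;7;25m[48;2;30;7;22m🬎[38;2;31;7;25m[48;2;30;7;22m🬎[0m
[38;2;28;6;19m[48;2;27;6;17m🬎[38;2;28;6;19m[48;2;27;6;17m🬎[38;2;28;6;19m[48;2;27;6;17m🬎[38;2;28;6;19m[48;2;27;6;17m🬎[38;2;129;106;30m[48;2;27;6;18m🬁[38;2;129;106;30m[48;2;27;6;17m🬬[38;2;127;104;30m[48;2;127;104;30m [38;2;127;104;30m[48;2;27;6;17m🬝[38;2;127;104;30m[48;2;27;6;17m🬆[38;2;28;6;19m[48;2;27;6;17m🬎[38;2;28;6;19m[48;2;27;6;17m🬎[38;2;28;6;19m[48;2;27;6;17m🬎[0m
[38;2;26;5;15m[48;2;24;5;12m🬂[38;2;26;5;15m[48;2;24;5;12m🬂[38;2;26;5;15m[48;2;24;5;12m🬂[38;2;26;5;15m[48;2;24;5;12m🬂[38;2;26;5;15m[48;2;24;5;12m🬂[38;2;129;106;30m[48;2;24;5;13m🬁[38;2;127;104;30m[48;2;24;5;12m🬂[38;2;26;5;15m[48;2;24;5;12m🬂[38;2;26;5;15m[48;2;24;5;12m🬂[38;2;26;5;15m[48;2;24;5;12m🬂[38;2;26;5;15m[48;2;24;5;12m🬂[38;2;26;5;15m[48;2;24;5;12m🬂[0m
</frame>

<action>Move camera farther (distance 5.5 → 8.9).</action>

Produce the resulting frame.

<frame>
[38;2;40;10;41m[48;2;38;10;38m🬎[38;2;40;10;41m[48;2;38;10;38m🬎[38;2;40;10;41m[48;2;38;10;38m🬎[38;2;40;10;41m[48;2;38;10;38m🬎[38;2;40;10;41m[48;2;38;10;38m🬎[38;2;40;10;41m[48;2;38;10;38m🬎[38;2;40;10;41m[48;2;38;10;38m🬎[38;2;40;10;41m[48;2;38;10;38m🬎[38;2;40;10;41m[48;2;38;10;38m🬎[38;2;40;10;41m[48;2;38;10;38m🬎[38;2;40;10;41m[48;2;38;10;38m🬎[38;2;40;10;41m[48;2;38;10;38m🬎[0m
[38;2;38;9;36m[48;2;36;9;33m🬂[38;2;38;9;36m[48;2;36;9;33m🬂[38;2;38;9;36m[48;2;36;9;33m🬂[38;2;38;9;36m[48;2;36;9;33m🬂[38;2;38;9;36m[48;2;36;9;33m🬂[38;2;38;9;36m[48;2;36;9;33m🬂[38;2;38;9;36m[48;2;36;9;33m🬂[38;2;38;9;36m[48;2;36;9;33m🬂[38;2;38;9;36m[48;2;36;9;33m🬂[38;2;38;9;36m[48;2;36;9;33m🬂[38;2;38;9;36m[48;2;36;9;33m🬂[38;2;38;9;36m[48;2;36;9;33m🬂[0m
[38;2;34;8;30m[48;2;33;8;27m🬎[38;2;34;8;30m[48;2;33;8;27m🬎[38;2;34;8;30m[48;2;33;8;27m🬎[38;2;34;8;30m[48;2;33;8;27m🬎[38;2;129;106;30m[48;2;34;8;29m🬦[38;2;35;8;31m[48;2;150;123;35m🬂[38;2;150;123;35m[48;2;35;8;31m🬺[38;2;150;123;35m[48;2;34;8;30m🬱[38;2;34;8;30m[48;2;33;8;27m🬎[38;2;34;8;30m[48;2;33;8;27m🬎[38;2;34;8;30m[48;2;33;8;27m🬎[38;2;34;8;30m[48;2;33;8;27m🬎[0m
[38;2;31;7;25m[48;2;30;7;22m🬎[38;2;31;7;25m[48;2;30;7;22m🬎[38;2;31;7;25m[48;2;30;7;22m🬎[38;2;31;7;25m[48;2;30;7;22m🬎[38;2;31;7;25m[48;2;30;7;22m🬎[38;2;133;109;31m[48;2;30;7;22m🬬[38;2;150;123;35m[48;2;127;104;30m🬂[38;2;127;104;30m[48;2;127;104;30m [38;2;31;7;25m[48;2;30;7;22m🬎[38;2;31;7;25m[48;2;30;7;22m🬎[38;2;31;7;25m[48;2;30;7;22m🬎[38;2;31;7;25m[48;2;30;7;22m🬎[0m
[38;2;28;6;19m[48;2;27;6;17m🬎[38;2;28;6;19m[48;2;27;6;17m🬎[38;2;28;6;19m[48;2;27;6;17m🬎[38;2;28;6;19m[48;2;27;6;17m🬎[38;2;28;6;19m[48;2;27;6;17m🬎[38;2;129;106;30m[48;2;27;6;18m🬁[38;2;127;104;30m[48;2;27;6;18m🬂[38;2;28;6;19m[48;2;27;6;17m🬎[38;2;28;6;19m[48;2;27;6;17m🬎[38;2;28;6;19m[48;2;27;6;17m🬎[38;2;28;6;19m[48;2;27;6;17m🬎[38;2;28;6;19m[48;2;27;6;17m🬎[0m
[38;2;26;5;15m[48;2;24;5;12m🬂[38;2;26;5;15m[48;2;24;5;12m🬂[38;2;26;5;15m[48;2;24;5;12m🬂[38;2;26;5;15m[48;2;24;5;12m🬂[38;2;26;5;15m[48;2;24;5;12m🬂[38;2;26;5;15m[48;2;24;5;12m🬂[38;2;26;5;15m[48;2;24;5;12m🬂[38;2;26;5;15m[48;2;24;5;12m🬂[38;2;26;5;15m[48;2;24;5;12m🬂[38;2;26;5;15m[48;2;24;5;12m🬂[38;2;26;5;15m[48;2;24;5;12m🬂[38;2;26;5;15m[48;2;24;5;12m🬂[0m
</frame>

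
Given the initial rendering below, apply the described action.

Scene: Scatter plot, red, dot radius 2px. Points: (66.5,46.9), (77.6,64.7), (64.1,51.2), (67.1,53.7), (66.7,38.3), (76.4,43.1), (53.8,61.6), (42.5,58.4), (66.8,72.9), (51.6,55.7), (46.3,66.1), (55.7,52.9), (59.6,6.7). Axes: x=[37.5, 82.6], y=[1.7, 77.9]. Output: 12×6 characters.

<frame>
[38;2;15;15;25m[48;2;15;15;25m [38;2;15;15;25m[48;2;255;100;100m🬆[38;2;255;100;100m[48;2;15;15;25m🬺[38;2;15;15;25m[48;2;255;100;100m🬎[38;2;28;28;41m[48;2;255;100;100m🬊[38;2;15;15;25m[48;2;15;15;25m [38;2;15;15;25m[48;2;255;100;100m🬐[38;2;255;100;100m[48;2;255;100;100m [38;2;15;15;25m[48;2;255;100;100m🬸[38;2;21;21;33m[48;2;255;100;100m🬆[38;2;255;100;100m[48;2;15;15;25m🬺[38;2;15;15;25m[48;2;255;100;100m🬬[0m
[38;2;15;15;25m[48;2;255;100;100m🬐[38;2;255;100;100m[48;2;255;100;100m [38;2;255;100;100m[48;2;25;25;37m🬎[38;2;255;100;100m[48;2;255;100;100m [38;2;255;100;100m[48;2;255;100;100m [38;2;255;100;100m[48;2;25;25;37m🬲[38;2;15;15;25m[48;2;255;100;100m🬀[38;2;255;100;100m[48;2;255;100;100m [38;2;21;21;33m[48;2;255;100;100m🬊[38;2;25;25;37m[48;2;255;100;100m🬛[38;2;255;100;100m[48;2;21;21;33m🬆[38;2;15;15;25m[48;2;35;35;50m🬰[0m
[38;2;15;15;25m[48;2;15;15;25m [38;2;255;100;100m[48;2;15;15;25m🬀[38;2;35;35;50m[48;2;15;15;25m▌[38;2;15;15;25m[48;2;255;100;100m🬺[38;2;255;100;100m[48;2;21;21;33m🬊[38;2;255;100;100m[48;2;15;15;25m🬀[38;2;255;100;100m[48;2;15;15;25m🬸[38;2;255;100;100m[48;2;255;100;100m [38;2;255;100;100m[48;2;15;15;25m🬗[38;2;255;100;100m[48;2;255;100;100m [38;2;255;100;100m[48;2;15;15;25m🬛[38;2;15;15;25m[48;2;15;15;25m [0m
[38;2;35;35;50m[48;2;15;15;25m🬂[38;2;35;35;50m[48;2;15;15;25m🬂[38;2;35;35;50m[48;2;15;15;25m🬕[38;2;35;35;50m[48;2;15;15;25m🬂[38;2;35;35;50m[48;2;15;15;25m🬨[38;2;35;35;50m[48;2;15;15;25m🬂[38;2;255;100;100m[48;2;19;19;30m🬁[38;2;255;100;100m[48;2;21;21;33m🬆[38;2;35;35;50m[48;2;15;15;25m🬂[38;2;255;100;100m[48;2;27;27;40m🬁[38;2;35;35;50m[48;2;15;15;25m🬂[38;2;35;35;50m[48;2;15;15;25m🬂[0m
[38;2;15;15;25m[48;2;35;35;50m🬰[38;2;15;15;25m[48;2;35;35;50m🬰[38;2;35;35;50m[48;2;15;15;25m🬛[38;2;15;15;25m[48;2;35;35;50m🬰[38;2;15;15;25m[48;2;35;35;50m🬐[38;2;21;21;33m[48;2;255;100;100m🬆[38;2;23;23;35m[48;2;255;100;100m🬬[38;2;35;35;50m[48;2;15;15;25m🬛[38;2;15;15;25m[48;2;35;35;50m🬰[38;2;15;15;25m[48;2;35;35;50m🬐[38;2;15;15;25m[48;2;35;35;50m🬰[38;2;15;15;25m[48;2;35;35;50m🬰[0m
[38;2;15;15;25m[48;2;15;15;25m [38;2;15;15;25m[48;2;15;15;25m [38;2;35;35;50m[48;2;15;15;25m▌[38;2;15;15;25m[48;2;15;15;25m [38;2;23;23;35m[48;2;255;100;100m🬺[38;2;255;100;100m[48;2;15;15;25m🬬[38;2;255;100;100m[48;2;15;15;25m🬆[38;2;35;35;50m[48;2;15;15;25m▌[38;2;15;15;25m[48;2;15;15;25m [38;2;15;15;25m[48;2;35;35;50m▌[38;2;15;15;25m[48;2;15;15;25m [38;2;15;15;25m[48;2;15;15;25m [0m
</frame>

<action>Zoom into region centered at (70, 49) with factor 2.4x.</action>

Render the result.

<frame>
[38;2;15;15;25m[48;2;15;15;25m [38;2;15;15;25m[48;2;15;15;25m [38;2;35;35;50m[48;2;15;15;25m▌[38;2;15;15;25m[48;2;15;15;25m [38;2;15;15;25m[48;2;35;35;50m▌[38;2;15;15;25m[48;2;15;15;25m [38;2;15;15;25m[48;2;15;15;25m [38;2;35;35;50m[48;2;15;15;25m▌[38;2;15;15;25m[48;2;15;15;25m [38;2;255;100;100m[48;2;21;21;33m🬊[38;2;255;100;100m[48;2;15;15;25m🬝[38;2;255;100;100m[48;2;15;15;25m🬀[0m
[38;2;15;15;25m[48;2;35;35;50m🬰[38;2;15;15;25m[48;2;35;35;50m🬰[38;2;30;30;43m[48;2;255;100;100m🬎[38;2;15;15;25m[48;2;255;100;100m🬀[38;2;28;28;41m[48;2;255;100;100m🬊[38;2;15;15;25m[48;2;35;35;50m🬰[38;2;15;15;25m[48;2;35;35;50m🬰[38;2;35;35;50m[48;2;15;15;25m🬛[38;2;15;15;25m[48;2;35;35;50m🬰[38;2;15;15;25m[48;2;35;35;50m🬐[38;2;15;15;25m[48;2;35;35;50m🬰[38;2;15;15;25m[48;2;35;35;50m🬰[0m
[38;2;15;15;25m[48;2;15;15;25m [38;2;15;15;25m[48;2;255;100;100m🬐[38;2;255;100;100m[48;2;255;100;100m [38;2;255;100;100m[48;2;255;100;100m [38;2;255;100;100m[48;2;30;30;43m🬐[38;2;15;15;25m[48;2;15;15;25m [38;2;15;15;25m[48;2;15;15;25m [38;2;35;35;50m[48;2;15;15;25m▌[38;2;15;15;25m[48;2;15;15;25m [38;2;15;15;25m[48;2;35;35;50m▌[38;2;15;15;25m[48;2;15;15;25m [38;2;15;15;25m[48;2;15;15;25m [0m
[38;2;35;35;50m[48;2;15;15;25m🬂[38;2;35;35;50m[48;2;15;15;25m🬂[38;2;255;100;100m[48;2;25;25;37m🬂[38;2;255;100;100m[48;2;15;15;25m🬬[38;2;255;100;100m[48;2;28;28;41m🬆[38;2;35;35;50m[48;2;15;15;25m🬂[38;2;35;35;50m[48;2;15;15;25m🬂[38;2;35;35;50m[48;2;15;15;25m🬕[38;2;23;23;35m[48;2;255;100;100m🬝[38;2;35;35;50m[48;2;255;100;100m🬀[38;2;255;100;100m[48;2;28;28;41m🬱[38;2;35;35;50m[48;2;15;15;25m🬂[0m
[38;2;15;15;25m[48;2;35;35;50m🬰[38;2;15;15;25m[48;2;35;35;50m🬰[38;2;31;31;45m[48;2;255;100;100m🬝[38;2;15;15;25m[48;2;255;100;100m🬀[38;2;28;28;41m[48;2;255;100;100m🬊[38;2;15;15;25m[48;2;35;35;50m🬰[38;2;15;15;25m[48;2;35;35;50m🬰[38;2;35;35;50m[48;2;15;15;25m🬛[38;2;15;15;25m[48;2;35;35;50m🬰[38;2;255;100;100m[48;2;28;28;41m🬊[38;2;255;100;100m[48;2;23;23;35m🬀[38;2;15;15;25m[48;2;35;35;50m🬰[0m
[38;2;15;15;25m[48;2;15;15;25m [38;2;15;15;25m[48;2;15;15;25m [38;2;35;35;50m[48;2;15;15;25m▌[38;2;255;100;100m[48;2;15;15;25m🬊[38;2;255;100;100m[48;2;27;27;40m🬀[38;2;15;15;25m[48;2;15;15;25m [38;2;15;15;25m[48;2;15;15;25m [38;2;35;35;50m[48;2;15;15;25m▌[38;2;15;15;25m[48;2;15;15;25m [38;2;15;15;25m[48;2;35;35;50m▌[38;2;15;15;25m[48;2;15;15;25m [38;2;15;15;25m[48;2;15;15;25m [0m
</frame>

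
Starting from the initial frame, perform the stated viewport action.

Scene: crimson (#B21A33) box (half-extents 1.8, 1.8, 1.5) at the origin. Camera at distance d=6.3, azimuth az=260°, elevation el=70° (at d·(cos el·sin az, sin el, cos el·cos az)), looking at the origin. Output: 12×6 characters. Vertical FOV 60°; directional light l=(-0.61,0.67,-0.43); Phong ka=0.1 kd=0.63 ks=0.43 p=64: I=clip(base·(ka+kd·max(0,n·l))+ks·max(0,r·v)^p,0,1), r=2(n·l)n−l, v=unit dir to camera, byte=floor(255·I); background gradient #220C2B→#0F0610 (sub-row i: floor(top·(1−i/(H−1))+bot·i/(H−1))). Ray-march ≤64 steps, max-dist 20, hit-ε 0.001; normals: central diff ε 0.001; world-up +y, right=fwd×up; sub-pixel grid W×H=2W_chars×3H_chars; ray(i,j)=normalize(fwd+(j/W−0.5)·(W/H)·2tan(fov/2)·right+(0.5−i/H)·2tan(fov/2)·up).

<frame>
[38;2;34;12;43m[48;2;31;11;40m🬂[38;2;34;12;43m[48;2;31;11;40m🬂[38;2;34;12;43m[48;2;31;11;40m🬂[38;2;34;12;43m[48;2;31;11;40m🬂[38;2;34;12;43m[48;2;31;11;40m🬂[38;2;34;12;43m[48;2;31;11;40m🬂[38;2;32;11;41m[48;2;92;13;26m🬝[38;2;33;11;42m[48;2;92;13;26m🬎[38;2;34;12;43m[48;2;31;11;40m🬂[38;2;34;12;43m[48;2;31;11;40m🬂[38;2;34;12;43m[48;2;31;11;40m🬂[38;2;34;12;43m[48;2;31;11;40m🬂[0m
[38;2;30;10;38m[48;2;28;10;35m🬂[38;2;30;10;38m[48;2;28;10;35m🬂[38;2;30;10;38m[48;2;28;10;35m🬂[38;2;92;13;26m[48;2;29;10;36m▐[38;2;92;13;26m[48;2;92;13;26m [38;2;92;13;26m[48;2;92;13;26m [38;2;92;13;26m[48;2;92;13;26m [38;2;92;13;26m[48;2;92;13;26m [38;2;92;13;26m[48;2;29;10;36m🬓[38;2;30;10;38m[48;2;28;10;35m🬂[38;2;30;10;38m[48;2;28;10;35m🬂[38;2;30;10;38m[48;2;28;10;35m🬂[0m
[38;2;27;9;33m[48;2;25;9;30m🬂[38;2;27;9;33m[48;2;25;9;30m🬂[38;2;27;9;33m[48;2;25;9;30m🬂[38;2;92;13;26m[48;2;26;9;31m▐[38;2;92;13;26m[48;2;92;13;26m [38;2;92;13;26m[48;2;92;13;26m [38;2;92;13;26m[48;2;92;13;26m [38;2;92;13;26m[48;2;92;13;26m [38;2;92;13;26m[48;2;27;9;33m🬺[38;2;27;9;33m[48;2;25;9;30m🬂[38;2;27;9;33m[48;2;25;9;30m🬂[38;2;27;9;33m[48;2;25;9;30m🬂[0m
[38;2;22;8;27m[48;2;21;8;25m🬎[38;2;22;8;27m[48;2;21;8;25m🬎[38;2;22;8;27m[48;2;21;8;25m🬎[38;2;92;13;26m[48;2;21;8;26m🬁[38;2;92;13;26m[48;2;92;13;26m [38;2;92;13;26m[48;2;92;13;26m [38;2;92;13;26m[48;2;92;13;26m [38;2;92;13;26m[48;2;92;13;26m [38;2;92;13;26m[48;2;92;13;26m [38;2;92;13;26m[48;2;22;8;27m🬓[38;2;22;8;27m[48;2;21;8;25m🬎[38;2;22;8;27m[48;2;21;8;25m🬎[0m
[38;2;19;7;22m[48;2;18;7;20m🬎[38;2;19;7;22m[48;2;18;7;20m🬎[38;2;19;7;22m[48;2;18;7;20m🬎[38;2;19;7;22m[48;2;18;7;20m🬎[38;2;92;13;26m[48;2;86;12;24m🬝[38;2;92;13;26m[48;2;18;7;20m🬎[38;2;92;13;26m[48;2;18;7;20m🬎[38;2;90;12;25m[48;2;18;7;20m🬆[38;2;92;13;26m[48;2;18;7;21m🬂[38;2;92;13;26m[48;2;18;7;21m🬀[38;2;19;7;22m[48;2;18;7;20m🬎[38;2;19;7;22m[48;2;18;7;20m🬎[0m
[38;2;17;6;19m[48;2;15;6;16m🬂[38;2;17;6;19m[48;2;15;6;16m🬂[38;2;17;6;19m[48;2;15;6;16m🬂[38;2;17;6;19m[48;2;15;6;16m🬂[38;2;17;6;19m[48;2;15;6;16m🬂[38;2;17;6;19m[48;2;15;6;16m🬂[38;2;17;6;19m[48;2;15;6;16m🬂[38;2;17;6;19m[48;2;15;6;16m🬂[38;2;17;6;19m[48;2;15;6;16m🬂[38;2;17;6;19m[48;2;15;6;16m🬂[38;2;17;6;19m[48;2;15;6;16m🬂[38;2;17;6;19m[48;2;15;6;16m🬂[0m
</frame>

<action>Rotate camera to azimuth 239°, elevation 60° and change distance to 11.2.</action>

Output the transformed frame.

<frame>
[38;2;34;12;43m[48;2;31;11;40m🬂[38;2;34;12;43m[48;2;31;11;40m🬂[38;2;34;12;43m[48;2;31;11;40m🬂[38;2;34;12;43m[48;2;31;11;40m🬂[38;2;34;12;43m[48;2;31;11;40m🬂[38;2;34;12;43m[48;2;31;11;40m🬂[38;2;34;12;43m[48;2;31;11;40m🬂[38;2;34;12;43m[48;2;31;11;40m🬂[38;2;34;12;43m[48;2;31;11;40m🬂[38;2;34;12;43m[48;2;31;11;40m🬂[38;2;34;12;43m[48;2;31;11;40m🬂[38;2;34;12;43m[48;2;31;11;40m🬂[0m
[38;2;30;10;38m[48;2;28;10;35m🬂[38;2;30;10;38m[48;2;28;10;35m🬂[38;2;30;10;38m[48;2;28;10;35m🬂[38;2;30;10;38m[48;2;28;10;35m🬂[38;2;30;10;38m[48;2;28;10;35m🬂[38;2;30;10;38m[48;2;28;10;35m🬂[38;2;30;10;38m[48;2;28;10;35m🬂[38;2;30;10;38m[48;2;28;10;35m🬂[38;2;30;10;38m[48;2;28;10;35m🬂[38;2;30;10;38m[48;2;28;10;35m🬂[38;2;30;10;38m[48;2;28;10;35m🬂[38;2;30;10;38m[48;2;28;10;35m🬂[0m
[38;2;27;9;33m[48;2;25;9;30m🬂[38;2;27;9;33m[48;2;25;9;30m🬂[38;2;27;9;33m[48;2;25;9;30m🬂[38;2;27;9;33m[48;2;25;9;30m🬂[38;2;79;11;22m[48;2;26;9;31m🬦[38;2;92;13;26m[48;2;92;13;26m [38;2;92;13;26m[48;2;92;13;26m [38;2;92;13;26m[48;2;26;9;32m🬱[38;2;27;9;33m[48;2;25;9;30m🬂[38;2;27;9;33m[48;2;25;9;30m🬂[38;2;27;9;33m[48;2;25;9;30m🬂[38;2;27;9;33m[48;2;25;9;30m🬂[0m
[38;2;22;8;27m[48;2;21;8;25m🬎[38;2;22;8;27m[48;2;21;8;25m🬎[38;2;22;8;27m[48;2;21;8;25m🬎[38;2;22;8;27m[48;2;21;8;25m🬎[38;2;22;8;27m[48;2;21;8;25m🬎[38;2;76;10;21m[48;2;21;8;25m🬬[38;2;92;13;26m[48;2;86;12;24m🬎[38;2;88;12;24m[48;2;21;8;25m🬝[38;2;22;8;27m[48;2;21;8;25m🬎[38;2;22;8;27m[48;2;21;8;25m🬎[38;2;22;8;27m[48;2;21;8;25m🬎[38;2;22;8;27m[48;2;21;8;25m🬎[0m
[38;2;19;7;22m[48;2;18;7;20m🬎[38;2;19;7;22m[48;2;18;7;20m🬎[38;2;19;7;22m[48;2;18;7;20m🬎[38;2;19;7;22m[48;2;18;7;20m🬎[38;2;19;7;22m[48;2;18;7;20m🬎[38;2;66;9;18m[48;2;18;7;21m🬁[38;2;86;12;24m[48;2;18;7;21m🬂[38;2;19;7;22m[48;2;18;7;20m🬎[38;2;19;7;22m[48;2;18;7;20m🬎[38;2;19;7;22m[48;2;18;7;20m🬎[38;2;19;7;22m[48;2;18;7;20m🬎[38;2;19;7;22m[48;2;18;7;20m🬎[0m
[38;2;17;6;19m[48;2;15;6;16m🬂[38;2;17;6;19m[48;2;15;6;16m🬂[38;2;17;6;19m[48;2;15;6;16m🬂[38;2;17;6;19m[48;2;15;6;16m🬂[38;2;17;6;19m[48;2;15;6;16m🬂[38;2;17;6;19m[48;2;15;6;16m🬂[38;2;17;6;19m[48;2;15;6;16m🬂[38;2;17;6;19m[48;2;15;6;16m🬂[38;2;17;6;19m[48;2;15;6;16m🬂[38;2;17;6;19m[48;2;15;6;16m🬂[38;2;17;6;19m[48;2;15;6;16m🬂[38;2;17;6;19m[48;2;15;6;16m🬂[0m
</frame>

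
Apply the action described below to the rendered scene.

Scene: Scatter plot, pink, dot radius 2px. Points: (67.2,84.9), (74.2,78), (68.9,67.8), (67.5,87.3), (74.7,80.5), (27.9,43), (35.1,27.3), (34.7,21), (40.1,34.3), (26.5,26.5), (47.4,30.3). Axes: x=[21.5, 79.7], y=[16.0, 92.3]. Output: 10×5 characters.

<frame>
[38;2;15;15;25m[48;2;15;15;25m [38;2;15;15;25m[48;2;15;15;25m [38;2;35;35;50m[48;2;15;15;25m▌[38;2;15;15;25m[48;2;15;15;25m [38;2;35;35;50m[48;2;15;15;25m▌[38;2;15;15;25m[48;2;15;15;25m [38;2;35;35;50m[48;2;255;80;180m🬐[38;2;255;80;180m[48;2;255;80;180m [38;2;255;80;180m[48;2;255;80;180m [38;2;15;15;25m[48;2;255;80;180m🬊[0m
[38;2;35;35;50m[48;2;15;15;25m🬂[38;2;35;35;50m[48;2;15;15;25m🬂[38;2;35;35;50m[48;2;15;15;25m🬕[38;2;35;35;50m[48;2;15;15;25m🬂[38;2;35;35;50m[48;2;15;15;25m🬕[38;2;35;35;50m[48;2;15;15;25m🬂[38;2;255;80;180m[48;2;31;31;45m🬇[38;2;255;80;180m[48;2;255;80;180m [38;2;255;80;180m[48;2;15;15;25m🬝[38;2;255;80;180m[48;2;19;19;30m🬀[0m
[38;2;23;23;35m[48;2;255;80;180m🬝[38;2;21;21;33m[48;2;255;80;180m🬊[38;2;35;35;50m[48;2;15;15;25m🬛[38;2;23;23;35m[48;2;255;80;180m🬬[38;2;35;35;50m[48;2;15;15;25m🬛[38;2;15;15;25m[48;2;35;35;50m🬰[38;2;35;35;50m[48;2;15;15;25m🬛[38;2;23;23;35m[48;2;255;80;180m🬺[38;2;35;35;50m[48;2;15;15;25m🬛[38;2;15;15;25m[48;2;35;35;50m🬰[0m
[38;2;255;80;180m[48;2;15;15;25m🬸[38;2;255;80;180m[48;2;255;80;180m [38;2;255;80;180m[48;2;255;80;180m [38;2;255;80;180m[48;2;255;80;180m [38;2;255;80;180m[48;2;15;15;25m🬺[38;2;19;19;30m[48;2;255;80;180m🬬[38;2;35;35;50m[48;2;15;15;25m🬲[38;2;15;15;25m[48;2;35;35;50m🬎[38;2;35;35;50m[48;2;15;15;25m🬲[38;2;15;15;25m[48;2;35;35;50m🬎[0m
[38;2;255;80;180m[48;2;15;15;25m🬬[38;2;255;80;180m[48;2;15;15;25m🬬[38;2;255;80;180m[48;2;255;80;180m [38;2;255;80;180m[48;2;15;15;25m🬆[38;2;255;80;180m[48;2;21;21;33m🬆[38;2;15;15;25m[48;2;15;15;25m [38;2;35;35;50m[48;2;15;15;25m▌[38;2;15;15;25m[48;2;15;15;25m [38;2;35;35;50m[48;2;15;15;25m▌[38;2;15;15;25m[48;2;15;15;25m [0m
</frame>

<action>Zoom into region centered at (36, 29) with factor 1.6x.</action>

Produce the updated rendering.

<frame>
[38;2;15;15;25m[48;2;15;15;25m [38;2;15;15;25m[48;2;255;80;180m🬝[38;2;35;35;50m[48;2;255;80;180m🬀[38;2;15;15;25m[48;2;255;80;180m🬊[38;2;35;35;50m[48;2;15;15;25m▌[38;2;15;15;25m[48;2;15;15;25m [38;2;35;35;50m[48;2;15;15;25m▌[38;2;15;15;25m[48;2;15;15;25m [38;2;35;35;50m[48;2;15;15;25m▌[38;2;15;15;25m[48;2;15;15;25m [0m
[38;2;35;35;50m[48;2;15;15;25m🬂[38;2;35;35;50m[48;2;15;15;25m🬂[38;2;255;80;180m[48;2;25;25;37m🬙[38;2;255;80;180m[48;2;19;19;30m🬀[38;2;31;31;45m[48;2;255;80;180m🬝[38;2;35;35;50m[48;2;255;80;180m🬀[38;2;255;80;180m[48;2;28;28;41m🬱[38;2;28;28;41m[48;2;255;80;180m🬆[38;2;27;27;40m[48;2;255;80;180m🬬[38;2;35;35;50m[48;2;15;15;25m🬂[0m
[38;2;15;15;25m[48;2;35;35;50m🬰[38;2;15;15;25m[48;2;255;80;180m🬐[38;2;255;80;180m[48;2;255;80;180m [38;2;15;15;25m[48;2;255;80;180m🬒[38;2;255;80;180m[48;2;255;80;180m [38;2;255;80;180m[48;2;15;15;25m🬝[38;2;255;80;180m[48;2;30;30;43m🬂[38;2;255;80;180m[48;2;15;15;25m🬬[38;2;255;80;180m[48;2;28;28;41m🬆[38;2;15;15;25m[48;2;35;35;50m🬰[0m
[38;2;15;15;25m[48;2;35;35;50m🬎[38;2;15;15;25m[48;2;35;35;50m🬎[38;2;255;80;180m[48;2;27;27;40m🬀[38;2;255;80;180m[48;2;28;28;41m🬊[38;2;255;80;180m[48;2;35;35;50m🬝[38;2;255;80;180m[48;2;23;23;35m🬀[38;2;35;35;50m[48;2;15;15;25m🬲[38;2;15;15;25m[48;2;35;35;50m🬎[38;2;35;35;50m[48;2;15;15;25m🬲[38;2;15;15;25m[48;2;35;35;50m🬎[0m
[38;2;15;15;25m[48;2;15;15;25m [38;2;15;15;25m[48;2;15;15;25m [38;2;35;35;50m[48;2;15;15;25m▌[38;2;15;15;25m[48;2;15;15;25m [38;2;35;35;50m[48;2;15;15;25m▌[38;2;15;15;25m[48;2;15;15;25m [38;2;35;35;50m[48;2;15;15;25m▌[38;2;15;15;25m[48;2;15;15;25m [38;2;35;35;50m[48;2;15;15;25m▌[38;2;15;15;25m[48;2;15;15;25m [0m
</frame>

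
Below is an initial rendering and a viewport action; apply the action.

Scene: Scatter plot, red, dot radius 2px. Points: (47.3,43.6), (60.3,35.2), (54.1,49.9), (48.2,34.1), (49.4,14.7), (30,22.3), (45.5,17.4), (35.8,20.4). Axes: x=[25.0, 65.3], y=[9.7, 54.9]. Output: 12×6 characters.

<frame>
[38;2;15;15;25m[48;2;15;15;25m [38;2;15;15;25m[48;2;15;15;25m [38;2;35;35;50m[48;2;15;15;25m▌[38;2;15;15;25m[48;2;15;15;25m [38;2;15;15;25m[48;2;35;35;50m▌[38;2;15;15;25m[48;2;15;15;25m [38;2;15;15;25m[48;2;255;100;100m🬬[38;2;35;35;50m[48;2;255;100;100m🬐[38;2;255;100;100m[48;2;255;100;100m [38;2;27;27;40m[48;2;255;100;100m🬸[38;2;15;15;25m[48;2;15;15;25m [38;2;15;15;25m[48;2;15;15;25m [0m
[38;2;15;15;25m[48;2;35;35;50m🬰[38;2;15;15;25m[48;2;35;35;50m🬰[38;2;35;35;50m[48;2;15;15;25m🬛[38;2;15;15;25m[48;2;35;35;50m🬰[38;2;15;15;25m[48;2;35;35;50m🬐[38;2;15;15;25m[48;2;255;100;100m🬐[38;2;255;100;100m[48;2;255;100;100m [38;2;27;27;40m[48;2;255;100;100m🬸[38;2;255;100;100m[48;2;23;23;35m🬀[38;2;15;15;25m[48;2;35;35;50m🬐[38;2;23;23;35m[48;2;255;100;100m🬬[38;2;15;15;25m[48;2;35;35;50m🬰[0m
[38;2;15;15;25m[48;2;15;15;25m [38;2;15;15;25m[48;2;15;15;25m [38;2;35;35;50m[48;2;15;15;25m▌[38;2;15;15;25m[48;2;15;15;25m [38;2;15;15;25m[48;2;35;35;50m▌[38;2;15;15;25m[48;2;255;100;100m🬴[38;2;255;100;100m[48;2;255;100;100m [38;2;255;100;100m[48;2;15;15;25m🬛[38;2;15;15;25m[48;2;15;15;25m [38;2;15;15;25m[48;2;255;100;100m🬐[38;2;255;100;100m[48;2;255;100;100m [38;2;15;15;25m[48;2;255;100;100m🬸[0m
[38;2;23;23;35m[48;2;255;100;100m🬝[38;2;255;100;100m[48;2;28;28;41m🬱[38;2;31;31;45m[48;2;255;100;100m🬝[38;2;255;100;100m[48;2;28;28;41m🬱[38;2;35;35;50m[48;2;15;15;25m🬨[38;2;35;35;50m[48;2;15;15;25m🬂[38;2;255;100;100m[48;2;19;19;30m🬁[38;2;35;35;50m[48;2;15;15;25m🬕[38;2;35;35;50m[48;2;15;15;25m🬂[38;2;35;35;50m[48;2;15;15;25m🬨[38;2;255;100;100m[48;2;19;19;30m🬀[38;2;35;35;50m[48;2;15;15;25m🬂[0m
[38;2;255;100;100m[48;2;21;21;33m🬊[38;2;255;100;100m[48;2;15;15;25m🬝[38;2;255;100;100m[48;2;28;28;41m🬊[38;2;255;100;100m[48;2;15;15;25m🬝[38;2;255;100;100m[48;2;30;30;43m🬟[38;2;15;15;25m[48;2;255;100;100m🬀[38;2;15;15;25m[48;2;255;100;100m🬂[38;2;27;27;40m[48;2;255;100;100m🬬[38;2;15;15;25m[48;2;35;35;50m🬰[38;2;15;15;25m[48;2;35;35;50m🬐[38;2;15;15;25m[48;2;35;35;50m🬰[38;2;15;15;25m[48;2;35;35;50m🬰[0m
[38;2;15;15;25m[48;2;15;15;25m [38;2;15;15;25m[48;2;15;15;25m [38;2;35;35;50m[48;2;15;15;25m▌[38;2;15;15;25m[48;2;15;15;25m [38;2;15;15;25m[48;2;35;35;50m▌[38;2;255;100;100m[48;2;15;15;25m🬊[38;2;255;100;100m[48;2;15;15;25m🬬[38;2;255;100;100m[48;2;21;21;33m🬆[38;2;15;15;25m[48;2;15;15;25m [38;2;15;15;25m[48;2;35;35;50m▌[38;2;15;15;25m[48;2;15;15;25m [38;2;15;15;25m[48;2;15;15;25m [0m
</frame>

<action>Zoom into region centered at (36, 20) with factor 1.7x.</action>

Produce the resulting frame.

<frame>
[38;2;15;15;25m[48;2;15;15;25m [38;2;15;15;25m[48;2;15;15;25m [38;2;35;35;50m[48;2;15;15;25m▌[38;2;15;15;25m[48;2;15;15;25m [38;2;15;15;25m[48;2;35;35;50m▌[38;2;15;15;25m[48;2;15;15;25m [38;2;15;15;25m[48;2;15;15;25m [38;2;35;35;50m[48;2;15;15;25m▌[38;2;15;15;25m[48;2;15;15;25m [38;2;15;15;25m[48;2;35;35;50m▌[38;2;15;15;25m[48;2;255;100;100m🬺[38;2;255;100;100m[48;2;15;15;25m🬬[0m
[38;2;15;15;25m[48;2;35;35;50m🬰[38;2;15;15;25m[48;2;35;35;50m🬰[38;2;31;31;45m[48;2;255;100;100m🬝[38;2;15;15;25m[48;2;35;35;50m🬰[38;2;15;15;25m[48;2;35;35;50m🬐[38;2;15;15;25m[48;2;35;35;50m🬰[38;2;15;15;25m[48;2;35;35;50m🬰[38;2;35;35;50m[48;2;15;15;25m🬛[38;2;15;15;25m[48;2;35;35;50m🬰[38;2;15;15;25m[48;2;35;35;50m🬐[38;2;15;15;25m[48;2;35;35;50m🬰[38;2;15;15;25m[48;2;35;35;50m🬰[0m
[38;2;15;15;25m[48;2;15;15;25m [38;2;15;15;25m[48;2;255;100;100m🬴[38;2;255;100;100m[48;2;255;100;100m [38;2;255;100;100m[48;2;15;15;25m🬛[38;2;23;23;35m[48;2;255;100;100m🬝[38;2;15;15;25m[48;2;255;100;100m🬀[38;2;15;15;25m[48;2;255;100;100m🬊[38;2;35;35;50m[48;2;15;15;25m▌[38;2;15;15;25m[48;2;15;15;25m [38;2;15;15;25m[48;2;35;35;50m▌[38;2;15;15;25m[48;2;255;100;100m🬬[38;2;15;15;25m[48;2;15;15;25m [0m
[38;2;35;35;50m[48;2;15;15;25m🬂[38;2;35;35;50m[48;2;15;15;25m🬂[38;2;255;100;100m[48;2;27;27;40m🬁[38;2;35;35;50m[48;2;15;15;25m🬂[38;2;35;35;50m[48;2;15;15;25m🬨[38;2;255;100;100m[48;2;15;15;25m🬊[38;2;255;100;100m[48;2;19;19;30m🬀[38;2;35;35;50m[48;2;15;15;25m🬕[38;2;35;35;50m[48;2;15;15;25m🬂[38;2;255;100;100m[48;2;25;25;37m🬫[38;2;255;100;100m[48;2;255;100;100m [38;2;255;100;100m[48;2;23;23;35m🬃[0m
[38;2;15;15;25m[48;2;35;35;50m🬰[38;2;15;15;25m[48;2;35;35;50m🬰[38;2;35;35;50m[48;2;15;15;25m🬛[38;2;15;15;25m[48;2;35;35;50m🬰[38;2;15;15;25m[48;2;35;35;50m🬐[38;2;15;15;25m[48;2;35;35;50m🬰[38;2;15;15;25m[48;2;35;35;50m🬰[38;2;35;35;50m[48;2;15;15;25m🬛[38;2;15;15;25m[48;2;35;35;50m🬰[38;2;15;15;25m[48;2;35;35;50m🬐[38;2;255;100;100m[48;2;23;23;35m🬀[38;2;15;15;25m[48;2;35;35;50m🬰[0m
[38;2;15;15;25m[48;2;15;15;25m [38;2;15;15;25m[48;2;15;15;25m [38;2;35;35;50m[48;2;15;15;25m▌[38;2;15;15;25m[48;2;15;15;25m [38;2;15;15;25m[48;2;35;35;50m▌[38;2;15;15;25m[48;2;15;15;25m [38;2;15;15;25m[48;2;15;15;25m [38;2;35;35;50m[48;2;15;15;25m▌[38;2;15;15;25m[48;2;15;15;25m [38;2;15;15;25m[48;2;35;35;50m▌[38;2;15;15;25m[48;2;15;15;25m [38;2;15;15;25m[48;2;15;15;25m [0m
</frame>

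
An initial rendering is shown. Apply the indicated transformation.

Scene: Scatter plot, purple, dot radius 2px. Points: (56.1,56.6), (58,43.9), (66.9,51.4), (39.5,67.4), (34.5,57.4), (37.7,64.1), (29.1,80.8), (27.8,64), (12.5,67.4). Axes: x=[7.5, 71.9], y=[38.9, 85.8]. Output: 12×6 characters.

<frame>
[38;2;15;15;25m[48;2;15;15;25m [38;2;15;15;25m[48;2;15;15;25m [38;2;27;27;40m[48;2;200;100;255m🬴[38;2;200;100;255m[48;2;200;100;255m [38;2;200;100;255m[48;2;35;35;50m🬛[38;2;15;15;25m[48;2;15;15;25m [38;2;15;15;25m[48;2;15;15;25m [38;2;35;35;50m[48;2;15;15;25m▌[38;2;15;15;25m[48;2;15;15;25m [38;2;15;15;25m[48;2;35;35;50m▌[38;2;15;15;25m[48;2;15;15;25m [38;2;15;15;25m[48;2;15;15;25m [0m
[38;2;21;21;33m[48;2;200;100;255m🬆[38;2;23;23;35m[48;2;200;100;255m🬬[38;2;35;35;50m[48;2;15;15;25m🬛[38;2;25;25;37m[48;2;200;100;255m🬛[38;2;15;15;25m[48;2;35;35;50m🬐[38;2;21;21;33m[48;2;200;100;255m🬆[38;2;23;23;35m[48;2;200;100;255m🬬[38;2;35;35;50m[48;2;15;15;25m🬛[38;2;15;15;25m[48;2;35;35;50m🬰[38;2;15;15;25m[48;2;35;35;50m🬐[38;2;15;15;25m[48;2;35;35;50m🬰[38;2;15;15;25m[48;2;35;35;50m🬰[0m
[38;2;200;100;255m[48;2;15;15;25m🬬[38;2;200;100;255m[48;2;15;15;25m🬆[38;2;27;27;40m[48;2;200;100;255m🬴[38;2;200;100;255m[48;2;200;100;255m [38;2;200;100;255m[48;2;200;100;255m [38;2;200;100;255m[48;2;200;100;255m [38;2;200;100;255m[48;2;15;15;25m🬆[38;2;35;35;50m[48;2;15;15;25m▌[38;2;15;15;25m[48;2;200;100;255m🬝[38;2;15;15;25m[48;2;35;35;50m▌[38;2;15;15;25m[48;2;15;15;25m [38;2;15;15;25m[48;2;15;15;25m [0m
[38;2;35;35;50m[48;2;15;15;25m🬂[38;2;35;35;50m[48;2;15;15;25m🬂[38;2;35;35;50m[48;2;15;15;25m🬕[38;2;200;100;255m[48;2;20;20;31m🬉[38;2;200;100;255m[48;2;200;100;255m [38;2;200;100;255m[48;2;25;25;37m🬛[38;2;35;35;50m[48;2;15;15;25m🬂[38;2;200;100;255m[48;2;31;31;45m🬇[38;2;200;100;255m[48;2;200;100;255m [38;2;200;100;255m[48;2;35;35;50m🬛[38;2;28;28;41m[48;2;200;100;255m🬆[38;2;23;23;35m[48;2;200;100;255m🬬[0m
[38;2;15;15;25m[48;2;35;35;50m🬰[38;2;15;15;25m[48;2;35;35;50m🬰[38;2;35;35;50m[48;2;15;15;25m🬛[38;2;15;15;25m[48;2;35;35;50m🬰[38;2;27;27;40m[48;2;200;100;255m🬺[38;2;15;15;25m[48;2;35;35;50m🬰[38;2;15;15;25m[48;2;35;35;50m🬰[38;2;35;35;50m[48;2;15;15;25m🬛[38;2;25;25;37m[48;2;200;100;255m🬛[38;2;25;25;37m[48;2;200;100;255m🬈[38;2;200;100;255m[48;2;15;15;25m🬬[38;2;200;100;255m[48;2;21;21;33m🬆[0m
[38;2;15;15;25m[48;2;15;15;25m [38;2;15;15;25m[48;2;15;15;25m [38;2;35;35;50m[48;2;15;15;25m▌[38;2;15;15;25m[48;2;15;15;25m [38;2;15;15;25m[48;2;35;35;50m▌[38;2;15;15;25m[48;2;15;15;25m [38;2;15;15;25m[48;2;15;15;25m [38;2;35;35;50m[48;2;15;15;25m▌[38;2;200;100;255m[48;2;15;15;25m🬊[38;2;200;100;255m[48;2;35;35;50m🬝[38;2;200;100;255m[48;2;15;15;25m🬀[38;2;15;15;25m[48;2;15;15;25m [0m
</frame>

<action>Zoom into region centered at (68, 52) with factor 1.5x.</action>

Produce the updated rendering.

<frame>
[38;2;15;15;25m[48;2;15;15;25m [38;2;15;15;25m[48;2;15;15;25m [38;2;35;35;50m[48;2;15;15;25m▌[38;2;15;15;25m[48;2;15;15;25m [38;2;15;15;25m[48;2;35;35;50m▌[38;2;15;15;25m[48;2;15;15;25m [38;2;15;15;25m[48;2;15;15;25m [38;2;35;35;50m[48;2;15;15;25m▌[38;2;15;15;25m[48;2;15;15;25m [38;2;15;15;25m[48;2;35;35;50m▌[38;2;15;15;25m[48;2;15;15;25m [38;2;15;15;25m[48;2;15;15;25m [0m
[38;2;15;15;25m[48;2;35;35;50m🬰[38;2;23;23;35m[48;2;200;100;255m🬝[38;2;35;35;50m[48;2;200;100;255m🬀[38;2;21;21;33m[48;2;200;100;255m🬊[38;2;15;15;25m[48;2;35;35;50m🬐[38;2;15;15;25m[48;2;35;35;50m🬰[38;2;15;15;25m[48;2;35;35;50m🬰[38;2;35;35;50m[48;2;15;15;25m🬛[38;2;15;15;25m[48;2;35;35;50m🬰[38;2;15;15;25m[48;2;35;35;50m🬐[38;2;15;15;25m[48;2;35;35;50m🬰[38;2;15;15;25m[48;2;35;35;50m🬰[0m
[38;2;15;15;25m[48;2;15;15;25m [38;2;15;15;25m[48;2;15;15;25m [38;2;200;100;255m[48;2;28;28;41m🬊[38;2;200;100;255m[48;2;15;15;25m🬀[38;2;21;21;33m[48;2;200;100;255m🬆[38;2;200;100;255m[48;2;15;15;25m🬺[38;2;15;15;25m[48;2;200;100;255m🬬[38;2;35;35;50m[48;2;15;15;25m▌[38;2;15;15;25m[48;2;15;15;25m [38;2;15;15;25m[48;2;35;35;50m▌[38;2;15;15;25m[48;2;15;15;25m [38;2;15;15;25m[48;2;15;15;25m [0m
[38;2;35;35;50m[48;2;15;15;25m🬂[38;2;35;35;50m[48;2;15;15;25m🬂[38;2;31;31;45m[48;2;200;100;255m🬝[38;2;200;100;255m[48;2;28;28;41m🬱[38;2;200;100;255m[48;2;27;27;40m🬁[38;2;200;100;255m[48;2;15;15;25m🬆[38;2;35;35;50m[48;2;15;15;25m🬂[38;2;35;35;50m[48;2;15;15;25m🬕[38;2;35;35;50m[48;2;15;15;25m🬂[38;2;35;35;50m[48;2;15;15;25m🬨[38;2;35;35;50m[48;2;15;15;25m🬂[38;2;35;35;50m[48;2;15;15;25m🬂[0m
[38;2;15;15;25m[48;2;35;35;50m🬰[38;2;15;15;25m[48;2;35;35;50m🬰[38;2;200;100;255m[48;2;28;28;41m🬊[38;2;200;100;255m[48;2;15;15;25m🬝[38;2;200;100;255m[48;2;31;31;45m🬀[38;2;15;15;25m[48;2;35;35;50m🬰[38;2;15;15;25m[48;2;35;35;50m🬰[38;2;35;35;50m[48;2;15;15;25m🬛[38;2;15;15;25m[48;2;35;35;50m🬰[38;2;15;15;25m[48;2;35;35;50m🬐[38;2;15;15;25m[48;2;35;35;50m🬰[38;2;15;15;25m[48;2;35;35;50m🬰[0m
[38;2;15;15;25m[48;2;15;15;25m [38;2;15;15;25m[48;2;15;15;25m [38;2;35;35;50m[48;2;15;15;25m▌[38;2;15;15;25m[48;2;15;15;25m [38;2;15;15;25m[48;2;35;35;50m▌[38;2;15;15;25m[48;2;15;15;25m [38;2;15;15;25m[48;2;15;15;25m [38;2;35;35;50m[48;2;15;15;25m▌[38;2;15;15;25m[48;2;15;15;25m [38;2;15;15;25m[48;2;35;35;50m▌[38;2;15;15;25m[48;2;15;15;25m [38;2;15;15;25m[48;2;15;15;25m [0m
</frame>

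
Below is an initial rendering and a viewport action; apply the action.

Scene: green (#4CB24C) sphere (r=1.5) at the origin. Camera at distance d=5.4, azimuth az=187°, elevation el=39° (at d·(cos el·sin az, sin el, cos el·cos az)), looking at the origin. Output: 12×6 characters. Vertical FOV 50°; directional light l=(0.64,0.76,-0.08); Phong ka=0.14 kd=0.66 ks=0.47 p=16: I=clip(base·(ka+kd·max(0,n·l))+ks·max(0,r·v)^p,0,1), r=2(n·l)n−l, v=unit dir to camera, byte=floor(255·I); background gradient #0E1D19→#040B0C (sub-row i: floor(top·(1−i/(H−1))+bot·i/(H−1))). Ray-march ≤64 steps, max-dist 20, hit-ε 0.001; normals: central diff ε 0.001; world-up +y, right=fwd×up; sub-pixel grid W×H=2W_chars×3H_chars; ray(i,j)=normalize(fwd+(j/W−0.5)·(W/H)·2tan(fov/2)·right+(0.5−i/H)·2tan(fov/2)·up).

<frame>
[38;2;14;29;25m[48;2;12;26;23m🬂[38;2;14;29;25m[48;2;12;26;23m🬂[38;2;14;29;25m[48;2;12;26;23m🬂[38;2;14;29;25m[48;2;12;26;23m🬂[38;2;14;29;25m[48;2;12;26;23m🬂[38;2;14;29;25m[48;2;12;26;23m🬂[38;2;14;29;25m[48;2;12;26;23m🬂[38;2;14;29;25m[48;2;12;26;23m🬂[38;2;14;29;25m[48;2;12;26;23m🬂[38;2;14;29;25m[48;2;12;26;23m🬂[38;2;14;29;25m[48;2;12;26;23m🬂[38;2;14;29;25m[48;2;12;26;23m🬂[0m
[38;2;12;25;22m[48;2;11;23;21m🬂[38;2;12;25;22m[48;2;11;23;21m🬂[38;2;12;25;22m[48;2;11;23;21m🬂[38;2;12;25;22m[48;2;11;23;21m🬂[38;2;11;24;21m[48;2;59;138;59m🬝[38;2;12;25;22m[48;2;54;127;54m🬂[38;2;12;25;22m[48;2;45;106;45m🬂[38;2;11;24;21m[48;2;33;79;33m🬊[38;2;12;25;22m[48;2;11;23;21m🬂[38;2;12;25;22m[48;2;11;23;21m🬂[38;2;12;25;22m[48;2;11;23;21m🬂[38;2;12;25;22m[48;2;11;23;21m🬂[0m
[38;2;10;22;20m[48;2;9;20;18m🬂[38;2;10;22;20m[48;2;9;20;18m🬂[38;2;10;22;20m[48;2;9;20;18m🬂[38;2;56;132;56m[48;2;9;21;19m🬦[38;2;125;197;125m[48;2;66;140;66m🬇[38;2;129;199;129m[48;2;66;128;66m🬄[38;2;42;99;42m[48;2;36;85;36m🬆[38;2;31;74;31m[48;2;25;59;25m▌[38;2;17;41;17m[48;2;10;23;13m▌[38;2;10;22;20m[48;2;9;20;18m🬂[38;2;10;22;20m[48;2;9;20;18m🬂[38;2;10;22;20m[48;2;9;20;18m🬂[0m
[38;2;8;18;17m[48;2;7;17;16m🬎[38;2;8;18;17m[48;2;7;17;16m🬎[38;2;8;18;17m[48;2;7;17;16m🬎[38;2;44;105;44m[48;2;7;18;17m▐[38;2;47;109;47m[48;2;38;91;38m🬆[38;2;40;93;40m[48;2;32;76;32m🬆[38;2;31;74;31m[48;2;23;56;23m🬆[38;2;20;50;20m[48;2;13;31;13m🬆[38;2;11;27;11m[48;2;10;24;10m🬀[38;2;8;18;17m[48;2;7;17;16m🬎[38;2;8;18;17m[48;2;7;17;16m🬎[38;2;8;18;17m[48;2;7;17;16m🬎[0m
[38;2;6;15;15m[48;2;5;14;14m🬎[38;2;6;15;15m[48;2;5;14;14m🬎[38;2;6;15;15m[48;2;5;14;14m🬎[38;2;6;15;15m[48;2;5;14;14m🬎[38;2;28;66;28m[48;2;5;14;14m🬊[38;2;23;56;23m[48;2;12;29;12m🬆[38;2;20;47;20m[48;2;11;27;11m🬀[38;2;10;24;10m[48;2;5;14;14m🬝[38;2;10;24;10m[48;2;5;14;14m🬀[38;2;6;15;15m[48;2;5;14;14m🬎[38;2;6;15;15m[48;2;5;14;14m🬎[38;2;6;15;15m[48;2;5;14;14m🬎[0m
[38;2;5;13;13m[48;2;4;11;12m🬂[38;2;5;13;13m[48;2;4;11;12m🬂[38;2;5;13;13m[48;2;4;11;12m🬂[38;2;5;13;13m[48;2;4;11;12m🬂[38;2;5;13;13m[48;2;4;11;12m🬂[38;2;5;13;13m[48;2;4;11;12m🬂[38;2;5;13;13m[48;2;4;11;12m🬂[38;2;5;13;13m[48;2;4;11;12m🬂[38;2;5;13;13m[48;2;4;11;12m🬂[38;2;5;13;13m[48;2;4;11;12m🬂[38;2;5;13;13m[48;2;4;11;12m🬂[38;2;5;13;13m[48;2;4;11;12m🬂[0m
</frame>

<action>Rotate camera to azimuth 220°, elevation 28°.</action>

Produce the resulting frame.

<frame>
[38;2;14;29;25m[48;2;12;26;23m🬂[38;2;14;29;25m[48;2;12;26;23m🬂[38;2;14;29;25m[48;2;12;26;23m🬂[38;2;14;29;25m[48;2;12;26;23m🬂[38;2;14;29;25m[48;2;12;26;23m🬂[38;2;14;29;25m[48;2;12;26;23m🬂[38;2;14;29;25m[48;2;12;26;23m🬂[38;2;14;29;25m[48;2;12;26;23m🬂[38;2;14;29;25m[48;2;12;26;23m🬂[38;2;14;29;25m[48;2;12;26;23m🬂[38;2;14;29;25m[48;2;12;26;23m🬂[38;2;14;29;25m[48;2;12;26;23m🬂[0m
[38;2;12;25;22m[48;2;11;23;21m🬂[38;2;12;25;22m[48;2;11;23;21m🬂[38;2;12;25;22m[48;2;11;23;21m🬂[38;2;12;25;22m[48;2;11;23;21m🬂[38;2;11;24;21m[48;2;67;134;67m🬝[38;2;32;73;37m[48;2;109;167;109m🬎[38;2;12;25;22m[48;2;40;91;40m🬂[38;2;30;71;30m[48;2;11;24;21m🬱[38;2;12;25;22m[48;2;11;23;21m🬂[38;2;12;25;22m[48;2;11;23;21m🬂[38;2;12;25;22m[48;2;11;23;21m🬂[38;2;12;25;22m[48;2;11;23;21m🬂[0m
[38;2;10;22;20m[48;2;9;20;18m🬂[38;2;10;22;20m[48;2;9;20;18m🬂[38;2;10;22;20m[48;2;9;20;18m🬂[38;2;43;101;43m[48;2;9;21;19m🬦[38;2;122;179;122m[48;2;44;94;44m🬁[38;2;103;154;103m[48;2;32;70;32m🬀[38;2;27;63;27m[48;2;17;42;17m🬆[38;2;18;45;18m[48;2;11;26;11m🬆[38;2;14;34;14m[48;2;10;23;12m🬀[38;2;10;22;20m[48;2;9;20;18m🬂[38;2;10;22;20m[48;2;9;20;18m🬂[38;2;10;22;20m[48;2;9;20;18m🬂[0m
[38;2;8;18;17m[48;2;7;17;16m🬎[38;2;8;18;17m[48;2;7;17;16m🬎[38;2;8;18;17m[48;2;7;17;16m🬎[38;2;29;69;29m[48;2;10;25;17m🬉[38;2;24;58;24m[48;2;15;35;15m🬆[38;2;18;43;18m[48;2;11;26;11m🬂[38;2;13;30;13m[48;2;10;24;10m🬀[38;2;10;24;10m[48;2;10;24;10m [38;2;10;24;10m[48;2;10;24;10m [38;2;8;18;17m[48;2;7;17;16m🬎[38;2;8;18;17m[48;2;7;17;16m🬎[38;2;8;18;17m[48;2;7;17;16m🬎[0m
[38;2;6;15;15m[48;2;5;14;14m🬎[38;2;6;15;15m[48;2;5;14;14m🬎[38;2;6;15;15m[48;2;5;14;14m🬎[38;2;6;15;15m[48;2;5;14;14m🬎[38;2;10;24;10m[48;2;5;14;14m🬊[38;2;10;24;10m[48;2;10;24;10m [38;2;10;24;10m[48;2;10;24;10m [38;2;10;24;10m[48;2;5;14;14m🬝[38;2;10;24;10m[48;2;5;14;14m🬀[38;2;6;15;15m[48;2;5;14;14m🬎[38;2;6;15;15m[48;2;5;14;14m🬎[38;2;6;15;15m[48;2;5;14;14m🬎[0m
[38;2;5;13;13m[48;2;4;11;12m🬂[38;2;5;13;13m[48;2;4;11;12m🬂[38;2;5;13;13m[48;2;4;11;12m🬂[38;2;5;13;13m[48;2;4;11;12m🬂[38;2;5;13;13m[48;2;4;11;12m🬂[38;2;5;13;13m[48;2;4;11;12m🬂[38;2;5;13;13m[48;2;4;11;12m🬂[38;2;5;13;13m[48;2;4;11;12m🬂[38;2;5;13;13m[48;2;4;11;12m🬂[38;2;5;13;13m[48;2;4;11;12m🬂[38;2;5;13;13m[48;2;4;11;12m🬂[38;2;5;13;13m[48;2;4;11;12m🬂[0m
</frame>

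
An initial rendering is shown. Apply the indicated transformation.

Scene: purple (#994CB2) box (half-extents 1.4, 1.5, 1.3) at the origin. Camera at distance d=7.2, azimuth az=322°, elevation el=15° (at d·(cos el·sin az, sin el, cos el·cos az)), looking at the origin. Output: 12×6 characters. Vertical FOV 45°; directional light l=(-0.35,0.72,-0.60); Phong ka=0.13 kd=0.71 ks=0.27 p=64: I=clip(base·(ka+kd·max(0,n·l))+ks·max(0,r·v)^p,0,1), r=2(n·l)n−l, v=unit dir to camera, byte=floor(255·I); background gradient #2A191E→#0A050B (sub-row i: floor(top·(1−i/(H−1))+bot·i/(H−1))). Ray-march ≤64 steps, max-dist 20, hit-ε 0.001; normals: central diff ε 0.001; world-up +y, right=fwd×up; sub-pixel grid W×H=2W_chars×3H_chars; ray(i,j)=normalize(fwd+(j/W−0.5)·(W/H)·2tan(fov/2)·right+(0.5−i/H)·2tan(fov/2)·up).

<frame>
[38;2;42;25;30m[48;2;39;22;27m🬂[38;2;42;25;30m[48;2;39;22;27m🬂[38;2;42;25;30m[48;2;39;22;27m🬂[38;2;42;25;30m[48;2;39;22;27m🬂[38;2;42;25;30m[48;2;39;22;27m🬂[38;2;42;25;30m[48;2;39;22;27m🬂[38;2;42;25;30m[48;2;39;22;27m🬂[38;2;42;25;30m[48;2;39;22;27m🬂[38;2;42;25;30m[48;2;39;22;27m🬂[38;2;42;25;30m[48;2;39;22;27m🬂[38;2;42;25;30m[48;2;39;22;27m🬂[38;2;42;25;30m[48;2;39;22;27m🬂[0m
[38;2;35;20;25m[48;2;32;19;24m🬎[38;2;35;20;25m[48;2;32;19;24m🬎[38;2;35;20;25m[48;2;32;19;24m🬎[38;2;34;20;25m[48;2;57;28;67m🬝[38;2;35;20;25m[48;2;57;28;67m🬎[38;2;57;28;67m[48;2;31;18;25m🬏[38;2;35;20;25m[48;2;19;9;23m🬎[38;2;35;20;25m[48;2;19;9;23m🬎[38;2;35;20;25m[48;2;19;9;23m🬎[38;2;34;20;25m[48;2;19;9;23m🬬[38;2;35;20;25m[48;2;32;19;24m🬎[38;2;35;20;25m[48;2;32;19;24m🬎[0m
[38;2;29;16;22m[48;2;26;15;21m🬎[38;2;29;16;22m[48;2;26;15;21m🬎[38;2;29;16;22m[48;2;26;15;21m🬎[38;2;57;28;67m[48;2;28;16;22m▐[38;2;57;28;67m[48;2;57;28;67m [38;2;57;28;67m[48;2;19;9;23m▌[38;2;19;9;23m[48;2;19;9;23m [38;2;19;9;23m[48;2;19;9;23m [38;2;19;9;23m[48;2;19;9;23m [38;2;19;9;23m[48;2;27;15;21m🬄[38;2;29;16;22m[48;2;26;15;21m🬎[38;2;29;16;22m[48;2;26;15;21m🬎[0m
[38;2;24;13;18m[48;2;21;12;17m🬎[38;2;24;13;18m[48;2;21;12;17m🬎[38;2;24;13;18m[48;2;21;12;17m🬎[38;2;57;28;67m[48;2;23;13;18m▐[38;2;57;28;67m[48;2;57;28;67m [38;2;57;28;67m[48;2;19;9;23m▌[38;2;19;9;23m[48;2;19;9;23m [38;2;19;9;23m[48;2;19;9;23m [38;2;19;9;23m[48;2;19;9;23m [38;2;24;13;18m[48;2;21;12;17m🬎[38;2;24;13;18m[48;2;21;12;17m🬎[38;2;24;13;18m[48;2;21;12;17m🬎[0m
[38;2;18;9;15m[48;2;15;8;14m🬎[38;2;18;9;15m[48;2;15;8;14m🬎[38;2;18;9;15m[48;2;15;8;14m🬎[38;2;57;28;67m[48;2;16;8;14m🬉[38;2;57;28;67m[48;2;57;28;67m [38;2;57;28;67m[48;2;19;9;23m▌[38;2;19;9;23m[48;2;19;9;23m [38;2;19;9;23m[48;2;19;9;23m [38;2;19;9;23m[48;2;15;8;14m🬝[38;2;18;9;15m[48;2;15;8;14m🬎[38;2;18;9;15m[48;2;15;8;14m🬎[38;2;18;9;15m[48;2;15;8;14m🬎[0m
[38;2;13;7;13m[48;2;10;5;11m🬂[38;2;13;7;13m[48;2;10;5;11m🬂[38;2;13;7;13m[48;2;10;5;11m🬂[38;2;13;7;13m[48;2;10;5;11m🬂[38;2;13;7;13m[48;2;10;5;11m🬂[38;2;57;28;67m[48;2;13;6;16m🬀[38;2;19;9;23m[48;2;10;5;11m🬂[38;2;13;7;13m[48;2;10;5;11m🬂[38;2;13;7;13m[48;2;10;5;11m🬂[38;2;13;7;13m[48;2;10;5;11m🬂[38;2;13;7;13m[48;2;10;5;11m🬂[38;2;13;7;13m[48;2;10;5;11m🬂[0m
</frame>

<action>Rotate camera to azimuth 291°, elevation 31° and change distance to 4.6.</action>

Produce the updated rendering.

<frame>
[38;2;42;25;30m[48;2;39;22;27m🬂[38;2;42;25;30m[48;2;39;22;27m🬂[38;2;41;24;29m[48;2;98;48;114m🬎[38;2;41;24;29m[48;2;98;48;114m🬆[38;2;42;25;30m[48;2;98;48;114m🬂[38;2;42;25;30m[48;2;98;48;114m🬂[38;2;42;25;30m[48;2;98;48;114m🬂[38;2;42;25;30m[48;2;98;48;114m🬂[38;2;42;25;30m[48;2;98;48;114m🬂[38;2;42;25;30m[48;2;98;48;114m🬂[38;2;98;48;114m[48;2;40;23;28m🬃[38;2;42;25;30m[48;2;39;22;27m🬂[0m
[38;2;98;48;114m[48;2;43;23;41m🬁[38;2;98;48;114m[48;2;57;28;67m🬂[38;2;98;48;114m[48;2;57;28;67m🬂[38;2;98;48;114m[48;2;57;28;67m🬂[38;2;98;48;114m[48;2;57;28;67m🬎[38;2;98;48;114m[48;2;57;28;67m🬎[38;2;98;48;114m[48;2;57;28;67m🬎[38;2;57;28;67m[48;2;98;48;114m🬏[38;2;98;48;114m[48;2;98;48;114m [38;2;98;48;114m[48;2;32;19;24m🬝[38;2;35;20;25m[48;2;32;19;24m🬎[38;2;35;20;25m[48;2;32;19;24m🬎[0m
[38;2;57;28;67m[48;2;27;15;21m🬁[38;2;57;28;67m[48;2;57;28;67m [38;2;57;28;67m[48;2;57;28;67m [38;2;57;28;67m[48;2;57;28;67m [38;2;57;28;67m[48;2;57;28;67m [38;2;57;28;67m[48;2;57;28;67m [38;2;57;28;67m[48;2;57;28;67m [38;2;57;28;67m[48;2;57;28;67m [38;2;57;28;67m[48;2;57;28;67m [38;2;57;28;67m[48;2;28;16;22m▌[38;2;29;16;22m[48;2;26;15;21m🬎[38;2;29;16;22m[48;2;26;15;21m🬎[0m
[38;2;24;13;18m[48;2;21;12;17m🬎[38;2;57;28;67m[48;2;21;12;17m🬬[38;2;57;28;67m[48;2;57;28;67m [38;2;57;28;67m[48;2;57;28;67m [38;2;57;28;67m[48;2;57;28;67m [38;2;57;28;67m[48;2;57;28;67m [38;2;57;28;67m[48;2;57;28;67m [38;2;57;28;67m[48;2;57;28;67m [38;2;57;28;67m[48;2;57;28;67m [38;2;57;28;67m[48;2;21;12;18m🬀[38;2;24;13;18m[48;2;21;12;17m🬎[38;2;24;13;18m[48;2;21;12;17m🬎[0m
[38;2;18;9;15m[48;2;15;8;14m🬎[38;2;57;28;67m[48;2;16;8;14m🬉[38;2;57;28;67m[48;2;57;28;67m [38;2;57;28;67m[48;2;57;28;67m [38;2;57;28;67m[48;2;57;28;67m [38;2;57;28;67m[48;2;57;28;67m [38;2;57;28;67m[48;2;57;28;67m [38;2;57;28;67m[48;2;57;28;67m [38;2;57;28;67m[48;2;57;28;67m [38;2;18;9;15m[48;2;15;8;14m🬎[38;2;18;9;15m[48;2;15;8;14m🬎[38;2;18;9;15m[48;2;15;8;14m🬎[0m
[38;2;13;7;13m[48;2;10;5;11m🬂[38;2;13;7;13m[48;2;10;5;11m🬂[38;2;57;28;67m[48;2;57;28;67m [38;2;57;28;67m[48;2;57;28;67m [38;2;57;28;67m[48;2;57;28;67m [38;2;57;28;67m[48;2;57;28;67m [38;2;57;28;67m[48;2;57;28;67m [38;2;57;28;67m[48;2;57;28;67m [38;2;57;28;67m[48;2;10;5;11m🬕[38;2;13;7;13m[48;2;10;5;11m🬂[38;2;13;7;13m[48;2;10;5;11m🬂[38;2;13;7;13m[48;2;10;5;11m🬂[0m
</frame>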